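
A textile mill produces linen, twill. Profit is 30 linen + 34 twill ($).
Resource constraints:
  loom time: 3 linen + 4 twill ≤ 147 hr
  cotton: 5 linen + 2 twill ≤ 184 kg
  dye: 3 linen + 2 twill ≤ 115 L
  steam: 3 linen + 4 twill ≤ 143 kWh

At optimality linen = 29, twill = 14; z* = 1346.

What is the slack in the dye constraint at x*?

dye used = 3·29 + 2·14 = 115; slack = 115 − 115 = 0.

0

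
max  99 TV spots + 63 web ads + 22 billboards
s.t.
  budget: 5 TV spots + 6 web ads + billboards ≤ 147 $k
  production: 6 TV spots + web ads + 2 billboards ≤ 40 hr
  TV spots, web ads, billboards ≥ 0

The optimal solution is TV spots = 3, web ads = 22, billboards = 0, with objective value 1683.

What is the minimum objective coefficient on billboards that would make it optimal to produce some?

27

Both budget and production are binding at x*.
The binding rows give the dual system: 5·y_budget + 6·y_production = 99 and 6·y_budget + 1·y_production = 63.
This yields shadow prices y_budget = 9, y_production = 9.
billboards enters the basis when its profit ≥ yᵀa₃ = 9·1 + 9·2 = 27.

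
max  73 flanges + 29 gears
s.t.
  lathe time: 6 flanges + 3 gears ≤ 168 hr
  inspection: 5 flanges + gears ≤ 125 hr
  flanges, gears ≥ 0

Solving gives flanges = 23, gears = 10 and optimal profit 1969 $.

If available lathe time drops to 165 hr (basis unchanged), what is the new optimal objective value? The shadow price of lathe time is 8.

Δb = -3, so new z* = 1969 + (8)·(-3) = 1969 − 24 = 1945.

1945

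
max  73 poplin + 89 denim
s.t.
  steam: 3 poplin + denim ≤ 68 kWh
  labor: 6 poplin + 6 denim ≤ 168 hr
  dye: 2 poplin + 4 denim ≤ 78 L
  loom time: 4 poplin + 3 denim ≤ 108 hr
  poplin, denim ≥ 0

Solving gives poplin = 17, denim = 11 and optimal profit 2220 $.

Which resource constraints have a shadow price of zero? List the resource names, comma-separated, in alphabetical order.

steam: 62/68 (slack 6)
labor: 168/168 (binding)
dye: 78/78 (binding)
loom time: 101/108 (slack 7)
By complementary slackness, a constraint with positive slack has shadow price 0 → loom time, steam.

loom time, steam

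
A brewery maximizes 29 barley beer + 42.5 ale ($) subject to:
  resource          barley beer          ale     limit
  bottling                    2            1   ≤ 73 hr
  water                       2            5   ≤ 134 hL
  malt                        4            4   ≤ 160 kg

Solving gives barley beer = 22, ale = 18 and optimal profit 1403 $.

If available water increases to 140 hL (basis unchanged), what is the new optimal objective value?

1430

Binding: water and malt. Non-binding: bottling (11 unused).
Slack constraints have shadow price 0 (complementary slackness).
The binding rows give the dual system: 2·y_water + 4·y_malt = 29 and 5·y_water + 4·y_malt = 42.5.
Solving: y_water = 4.5, y_malt = 5.
Δz = y_water·Δb = 4.5 × (6) = 27, so new z* = 1403 + 27 = 1430.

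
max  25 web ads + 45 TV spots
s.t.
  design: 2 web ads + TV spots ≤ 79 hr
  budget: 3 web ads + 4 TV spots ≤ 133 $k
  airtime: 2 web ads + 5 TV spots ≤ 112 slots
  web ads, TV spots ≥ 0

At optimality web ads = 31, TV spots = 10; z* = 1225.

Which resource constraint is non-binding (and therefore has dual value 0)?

design

design: 72/79 (slack 7)
budget: 133/133 (binding)
airtime: 112/112 (binding)
By complementary slackness, a constraint with positive slack has shadow price 0 → design.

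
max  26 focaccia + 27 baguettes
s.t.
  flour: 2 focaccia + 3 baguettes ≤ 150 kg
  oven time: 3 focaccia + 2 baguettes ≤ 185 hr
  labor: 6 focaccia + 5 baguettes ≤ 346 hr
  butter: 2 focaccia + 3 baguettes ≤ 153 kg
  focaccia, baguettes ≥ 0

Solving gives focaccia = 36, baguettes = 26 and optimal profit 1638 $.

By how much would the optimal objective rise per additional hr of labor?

Binding: flour and labor. Non-binding: oven time (25 unused), butter (3 unused).
Slack constraints have shadow price 0 (complementary slackness).
From A_Bᵀ y = c: 2·y_flour + 6·y_labor = 26; 3·y_flour + 5·y_labor = 27.
Solving: y_flour = 4, y_labor = 3.
Shadow price of labor = 3.

3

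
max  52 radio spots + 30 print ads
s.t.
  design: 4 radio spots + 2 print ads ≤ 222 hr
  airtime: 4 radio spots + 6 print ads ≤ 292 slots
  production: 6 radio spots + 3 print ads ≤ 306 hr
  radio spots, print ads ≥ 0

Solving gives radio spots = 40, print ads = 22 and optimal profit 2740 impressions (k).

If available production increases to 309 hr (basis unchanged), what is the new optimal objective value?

2764

Check each constraint at x*: design 204/222 (slack 18); airtime 292/292 (tight); production 306/306 (tight).
By complementary slackness, y = 0 for the non-binding constraint.
The binding rows give the dual system: 4·y_airtime + 6·y_production = 52 and 6·y_airtime + 3·y_production = 30.
This yields shadow prices y_airtime = 1, y_production = 8.
Δz = y_production·Δb = 8 × (3) = 24, so new z* = 2740 + 24 = 2764.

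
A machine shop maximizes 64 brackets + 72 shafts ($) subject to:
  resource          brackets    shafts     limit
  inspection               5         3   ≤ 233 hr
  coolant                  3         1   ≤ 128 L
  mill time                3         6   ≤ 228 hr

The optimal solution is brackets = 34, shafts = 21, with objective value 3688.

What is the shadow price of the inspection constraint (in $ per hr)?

Check each constraint at x*: inspection 233/233 (tight); coolant 123/128 (slack 5); mill time 228/228 (tight).
By complementary slackness, y = 0 for the non-binding constraint.
The binding rows give the dual system: 5·y_inspection + 3·y_mill time = 64 and 3·y_inspection + 6·y_mill time = 72.
→ y_inspection = 8 and y_mill time = 8.
Shadow price of inspection = 8.

8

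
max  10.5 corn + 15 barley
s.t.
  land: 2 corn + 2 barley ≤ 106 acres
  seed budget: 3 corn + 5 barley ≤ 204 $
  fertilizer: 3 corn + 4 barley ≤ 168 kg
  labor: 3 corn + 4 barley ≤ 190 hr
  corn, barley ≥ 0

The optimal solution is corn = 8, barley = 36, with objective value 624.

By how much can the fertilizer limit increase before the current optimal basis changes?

13.5

Binding constraints: seed budget, fertilizer. The basis is B = [[3,5],[3,4]] with det -3.
Per unit increase in fertilizer, x* moves by d = (1.6667, -1).
The basis stays optimal until land becomes binding; allowable increase = 13.5 kg.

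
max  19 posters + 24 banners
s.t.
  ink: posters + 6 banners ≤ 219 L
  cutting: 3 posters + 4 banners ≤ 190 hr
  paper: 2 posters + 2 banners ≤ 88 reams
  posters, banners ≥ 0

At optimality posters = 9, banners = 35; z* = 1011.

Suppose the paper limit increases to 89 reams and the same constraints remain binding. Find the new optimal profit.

Check each constraint at x*: ink 219/219 (tight); cutting 167/190 (slack 23); paper 88/88 (tight).
Slack constraints have shadow price 0 (complementary slackness).
The binding rows give the dual system: 1·y_ink + 2·y_paper = 19 and 6·y_ink + 2·y_paper = 24.
→ y_ink = 1 and y_paper = 9.
Δz = y_paper·Δb = 9 × (1) = 9, so new z* = 1011 + 9 = 1020.

1020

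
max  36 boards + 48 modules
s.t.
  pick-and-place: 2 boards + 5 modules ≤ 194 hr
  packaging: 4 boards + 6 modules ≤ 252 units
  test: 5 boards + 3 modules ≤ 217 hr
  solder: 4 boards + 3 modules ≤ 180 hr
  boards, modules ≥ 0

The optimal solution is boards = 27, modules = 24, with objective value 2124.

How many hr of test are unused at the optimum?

test used = 5·27 + 3·24 = 207; slack = 217 − 207 = 10.

10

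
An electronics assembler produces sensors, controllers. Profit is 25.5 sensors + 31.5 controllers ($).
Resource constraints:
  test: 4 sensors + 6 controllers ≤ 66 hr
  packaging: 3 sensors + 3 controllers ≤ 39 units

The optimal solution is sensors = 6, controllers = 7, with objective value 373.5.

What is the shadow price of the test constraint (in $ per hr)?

3

Check each constraint at x*: test 66/66 (tight); packaging 39/39 (tight).
From A_Bᵀ y = c: 4·y_test + 3·y_packaging = 25.5; 6·y_test + 3·y_packaging = 31.5.
Solving: y_test = 3, y_packaging = 4.5.
Shadow price of test = 3.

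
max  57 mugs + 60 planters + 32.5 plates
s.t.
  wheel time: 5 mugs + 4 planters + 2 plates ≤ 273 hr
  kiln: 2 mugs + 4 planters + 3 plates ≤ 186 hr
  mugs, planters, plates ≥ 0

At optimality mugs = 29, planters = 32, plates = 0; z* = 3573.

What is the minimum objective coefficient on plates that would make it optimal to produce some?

At the optimum: wheel time uses 273 of 273 (binding); kiln uses 186 of 186 (binding).
Dual feasibility on the basic columns requires 5·y_wheel time + 2·y_kiln = 57, 4·y_wheel time + 4·y_kiln = 60.
Solving: y_wheel time = 9, y_kiln = 6.
plates enters the basis when its profit ≥ yᵀa₃ = 9·2 + 6·3 = 36.

36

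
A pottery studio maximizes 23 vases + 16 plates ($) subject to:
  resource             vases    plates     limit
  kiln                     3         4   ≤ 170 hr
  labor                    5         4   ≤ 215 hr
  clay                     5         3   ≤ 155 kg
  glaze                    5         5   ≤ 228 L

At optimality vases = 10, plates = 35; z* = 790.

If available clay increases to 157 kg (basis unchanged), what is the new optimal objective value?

Binding: kiln and clay. Non-binding: labor (25 unused), glaze (3 unused).
Since labor, glaze are not tight, their duals are 0.
From A_Bᵀ y = c: 3·y_kiln + 5·y_clay = 23; 4·y_kiln + 3·y_clay = 16.
Solving: y_kiln = 1, y_clay = 4.
Δz = y_clay·Δb = 4 × (2) = 8, so new z* = 790 + 8 = 798.

798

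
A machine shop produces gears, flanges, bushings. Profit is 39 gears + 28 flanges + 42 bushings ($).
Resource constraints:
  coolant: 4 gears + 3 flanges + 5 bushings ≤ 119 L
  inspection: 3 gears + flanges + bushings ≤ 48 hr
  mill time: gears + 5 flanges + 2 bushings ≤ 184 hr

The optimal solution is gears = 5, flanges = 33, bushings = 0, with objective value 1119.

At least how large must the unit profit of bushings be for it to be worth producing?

Binding: coolant and inspection. Non-binding: mill time (14 unused).
By complementary slackness, y = 0 for the non-binding constraint.
From A_Bᵀ y = c: 4·y_coolant + 3·y_inspection = 39; 3·y_coolant + 1·y_inspection = 28.
→ y_coolant = 9 and y_inspection = 1.
bushings enters the basis when its profit ≥ yᵀa₃ = 9·5 + 1·1 = 46.

46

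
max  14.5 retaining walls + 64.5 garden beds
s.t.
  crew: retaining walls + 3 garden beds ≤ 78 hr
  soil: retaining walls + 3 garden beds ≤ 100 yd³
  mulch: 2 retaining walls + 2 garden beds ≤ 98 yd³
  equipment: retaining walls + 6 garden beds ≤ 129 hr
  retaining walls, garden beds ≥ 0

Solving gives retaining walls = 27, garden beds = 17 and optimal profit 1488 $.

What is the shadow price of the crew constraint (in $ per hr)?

Binding: crew and equipment. Non-binding: soil (22 unused), mulch (10 unused).
Slack constraints have shadow price 0 (complementary slackness).
The binding rows give the dual system: 1·y_crew + 1·y_equipment = 14.5 and 3·y_crew + 6·y_equipment = 64.5.
This yields shadow prices y_crew = 7.5, y_equipment = 7.
Shadow price of crew = 7.5.

7.5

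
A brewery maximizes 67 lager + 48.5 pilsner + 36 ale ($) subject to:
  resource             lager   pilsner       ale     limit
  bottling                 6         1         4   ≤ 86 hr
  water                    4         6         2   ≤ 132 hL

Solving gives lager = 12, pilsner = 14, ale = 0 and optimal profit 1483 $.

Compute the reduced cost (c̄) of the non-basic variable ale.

-4

Check each constraint at x*: bottling 86/86 (tight); water 132/132 (tight).
Dual feasibility on the basic columns requires 6·y_bottling + 4·y_water = 67, 1·y_bottling + 6·y_water = 48.5.
Solving: y_bottling = 6.5, y_water = 7.
Reduced cost of ale: c₃ − yᵀa₃ = 36 − (6.5·4 + 7·2) = 36 − 40 = -4.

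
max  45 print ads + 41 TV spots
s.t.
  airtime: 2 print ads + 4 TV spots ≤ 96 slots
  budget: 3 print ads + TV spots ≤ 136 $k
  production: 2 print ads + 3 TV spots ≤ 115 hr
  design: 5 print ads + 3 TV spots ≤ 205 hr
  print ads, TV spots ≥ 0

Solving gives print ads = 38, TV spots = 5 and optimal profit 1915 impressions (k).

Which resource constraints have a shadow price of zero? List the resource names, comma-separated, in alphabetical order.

airtime: 96/96 (binding)
budget: 119/136 (slack 17)
production: 91/115 (slack 24)
design: 205/205 (binding)
By complementary slackness, a constraint with positive slack has shadow price 0 → budget, production.

budget, production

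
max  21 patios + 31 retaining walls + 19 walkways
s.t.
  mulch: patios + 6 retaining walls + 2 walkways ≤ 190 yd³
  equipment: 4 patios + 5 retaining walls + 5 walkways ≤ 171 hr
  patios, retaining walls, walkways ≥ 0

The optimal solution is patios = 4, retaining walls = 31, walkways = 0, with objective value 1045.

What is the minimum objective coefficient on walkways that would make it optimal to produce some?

27

Check each constraint at x*: mulch 190/190 (tight); equipment 171/171 (tight).
The binding rows give the dual system: 1·y_mulch + 4·y_equipment = 21 and 6·y_mulch + 5·y_equipment = 31.
Solving: y_mulch = 1, y_equipment = 5.
walkways enters the basis when its profit ≥ yᵀa₃ = 1·2 + 5·5 = 27.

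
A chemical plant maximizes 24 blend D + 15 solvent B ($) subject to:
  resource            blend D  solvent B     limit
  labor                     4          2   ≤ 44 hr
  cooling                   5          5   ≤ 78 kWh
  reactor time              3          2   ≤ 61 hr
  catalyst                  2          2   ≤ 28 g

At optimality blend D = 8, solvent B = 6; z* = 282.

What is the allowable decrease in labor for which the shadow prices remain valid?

Binding constraints: labor, catalyst. The basis is B = [[4,2],[2,2]] with det 4.
Per unit decrease in labor, x* moves by d = (-0.5, 0.5).
The basis stays optimal until blend D reaches 0; allowable decrease = 16 hr.

16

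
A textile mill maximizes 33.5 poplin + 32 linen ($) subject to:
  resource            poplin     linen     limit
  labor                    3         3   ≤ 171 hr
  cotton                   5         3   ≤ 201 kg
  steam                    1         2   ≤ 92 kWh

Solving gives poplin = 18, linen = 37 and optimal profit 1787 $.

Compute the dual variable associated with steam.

8.5

At the optimum: labor uses 165 of 171 (slack = 6); cotton uses 201 of 201 (binding); steam uses 92 of 92 (binding).
Since labor is not tight, its dual is 0.
Dual feasibility on the basic columns requires 5·y_cotton + 1·y_steam = 33.5, 3·y_cotton + 2·y_steam = 32.
This yields shadow prices y_cotton = 5, y_steam = 8.5.
Shadow price of steam = 8.5.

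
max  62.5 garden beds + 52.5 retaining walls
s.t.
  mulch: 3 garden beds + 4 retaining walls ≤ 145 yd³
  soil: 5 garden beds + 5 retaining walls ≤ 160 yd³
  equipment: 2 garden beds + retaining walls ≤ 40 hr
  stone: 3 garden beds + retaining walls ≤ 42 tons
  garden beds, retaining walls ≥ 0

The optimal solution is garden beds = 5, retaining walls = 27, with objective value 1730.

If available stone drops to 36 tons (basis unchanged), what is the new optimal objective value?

At the optimum: mulch uses 123 of 145 (slack = 22); soil uses 160 of 160 (binding); equipment uses 37 of 40 (slack = 3); stone uses 42 of 42 (binding).
Slack constraints have shadow price 0 (complementary slackness).
Dual feasibility on the basic columns requires 5·y_soil + 3·y_stone = 62.5, 5·y_soil + 1·y_stone = 52.5.
→ y_soil = 9.5 and y_stone = 5.
Δz = y_stone·Δb = 5 × (-6) = -30, so new z* = 1730 − 30 = 1700.

1700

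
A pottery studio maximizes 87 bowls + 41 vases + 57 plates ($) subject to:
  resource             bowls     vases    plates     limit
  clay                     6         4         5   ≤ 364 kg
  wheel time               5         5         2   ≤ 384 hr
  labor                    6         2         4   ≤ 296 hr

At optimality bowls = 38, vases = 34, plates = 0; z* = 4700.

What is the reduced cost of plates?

Check each constraint at x*: clay 364/364 (tight); wheel time 360/384 (slack 24); labor 296/296 (tight).
Slack constraints have shadow price 0 (complementary slackness).
Dual feasibility on the basic columns requires 6·y_clay + 6·y_labor = 87, 4·y_clay + 2·y_labor = 41.
Solving: y_clay = 6, y_labor = 8.5.
Reduced cost of plates: c₃ − yᵀa₃ = 57 − (6·5 + 8.5·4) = 57 − 64 = -7.

-7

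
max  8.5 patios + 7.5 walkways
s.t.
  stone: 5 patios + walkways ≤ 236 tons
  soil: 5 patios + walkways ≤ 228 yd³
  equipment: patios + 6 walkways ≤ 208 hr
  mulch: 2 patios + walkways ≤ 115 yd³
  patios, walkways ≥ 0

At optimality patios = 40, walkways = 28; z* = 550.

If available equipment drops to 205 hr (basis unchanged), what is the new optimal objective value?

Binding: soil and equipment. Non-binding: stone (8 unused), mulch (7 unused).
Slack constraints have shadow price 0 (complementary slackness).
Dual feasibility on the basic columns requires 5·y_soil + 1·y_equipment = 8.5, 1·y_soil + 6·y_equipment = 7.5.
→ y_soil = 1.5 and y_equipment = 1.
Δz = y_equipment·Δb = 1 × (-3) = -3, so new z* = 550 − 3 = 547.

547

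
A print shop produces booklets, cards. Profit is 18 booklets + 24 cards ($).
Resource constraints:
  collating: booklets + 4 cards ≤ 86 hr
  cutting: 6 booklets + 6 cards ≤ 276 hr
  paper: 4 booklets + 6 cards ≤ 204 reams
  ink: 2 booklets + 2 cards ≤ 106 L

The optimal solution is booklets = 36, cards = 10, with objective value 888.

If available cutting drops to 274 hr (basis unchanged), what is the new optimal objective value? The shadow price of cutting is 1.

Δb = -2, so new z* = 888 + (1)·(-2) = 888 − 2 = 886.

886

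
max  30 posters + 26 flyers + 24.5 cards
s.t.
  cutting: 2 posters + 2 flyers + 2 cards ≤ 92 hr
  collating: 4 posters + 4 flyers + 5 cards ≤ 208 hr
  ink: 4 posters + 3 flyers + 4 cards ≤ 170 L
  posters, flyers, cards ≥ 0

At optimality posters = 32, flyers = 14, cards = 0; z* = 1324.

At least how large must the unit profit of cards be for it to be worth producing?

At the optimum: cutting uses 92 of 92 (binding); collating uses 184 of 208 (slack = 24); ink uses 170 of 170 (binding).
By complementary slackness, y = 0 for the non-binding constraint.
From A_Bᵀ y = c: 2·y_cutting + 4·y_ink = 30; 2·y_cutting + 3·y_ink = 26.
→ y_cutting = 7 and y_ink = 4.
cards enters the basis when its profit ≥ yᵀa₃ = 7·2 + 4·4 = 30.

30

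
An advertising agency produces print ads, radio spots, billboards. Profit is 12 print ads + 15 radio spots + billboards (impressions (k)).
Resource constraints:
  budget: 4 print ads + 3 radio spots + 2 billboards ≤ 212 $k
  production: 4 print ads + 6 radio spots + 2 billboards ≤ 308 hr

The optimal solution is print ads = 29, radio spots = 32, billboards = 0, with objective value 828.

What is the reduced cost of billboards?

At the optimum: budget uses 212 of 212 (binding); production uses 308 of 308 (binding).
Dual feasibility on the basic columns requires 4·y_budget + 4·y_production = 12, 3·y_budget + 6·y_production = 15.
→ y_budget = 1 and y_production = 2.
Reduced cost of billboards: c₃ − yᵀa₃ = 1 − (1·2 + 2·2) = 1 − 6 = -5.

-5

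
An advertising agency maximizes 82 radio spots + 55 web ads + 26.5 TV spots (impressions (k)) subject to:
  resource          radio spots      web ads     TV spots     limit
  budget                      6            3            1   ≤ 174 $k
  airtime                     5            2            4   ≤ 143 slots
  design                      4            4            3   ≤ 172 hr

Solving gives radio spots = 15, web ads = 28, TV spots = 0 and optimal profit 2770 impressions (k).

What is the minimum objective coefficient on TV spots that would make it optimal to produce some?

30

At the optimum: budget uses 174 of 174 (binding); airtime uses 131 of 143 (slack = 12); design uses 172 of 172 (binding).
Slack constraints have shadow price 0 (complementary slackness).
From A_Bᵀ y = c: 6·y_budget + 4·y_design = 82; 3·y_budget + 4·y_design = 55.
This yields shadow prices y_budget = 9, y_design = 7.
TV spots enters the basis when its profit ≥ yᵀa₃ = 9·1 + 7·3 = 30.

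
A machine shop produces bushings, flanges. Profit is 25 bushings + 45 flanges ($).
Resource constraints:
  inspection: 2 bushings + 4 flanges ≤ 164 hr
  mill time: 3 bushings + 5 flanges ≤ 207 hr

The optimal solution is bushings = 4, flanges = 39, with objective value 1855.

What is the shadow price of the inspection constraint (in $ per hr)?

Both inspection and mill time are binding at x*.
Dual feasibility on the basic columns requires 2·y_inspection + 3·y_mill time = 25, 4·y_inspection + 5·y_mill time = 45.
This yields shadow prices y_inspection = 5, y_mill time = 5.
Shadow price of inspection = 5.

5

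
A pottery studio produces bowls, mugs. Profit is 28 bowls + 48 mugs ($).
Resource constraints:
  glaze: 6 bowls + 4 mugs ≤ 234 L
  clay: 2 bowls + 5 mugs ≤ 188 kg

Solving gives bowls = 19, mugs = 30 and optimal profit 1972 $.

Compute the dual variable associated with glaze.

At the optimum: glaze uses 234 of 234 (binding); clay uses 188 of 188 (binding).
Dual feasibility on the basic columns requires 6·y_glaze + 2·y_clay = 28, 4·y_glaze + 5·y_clay = 48.
Solving: y_glaze = 2, y_clay = 8.
Shadow price of glaze = 2.

2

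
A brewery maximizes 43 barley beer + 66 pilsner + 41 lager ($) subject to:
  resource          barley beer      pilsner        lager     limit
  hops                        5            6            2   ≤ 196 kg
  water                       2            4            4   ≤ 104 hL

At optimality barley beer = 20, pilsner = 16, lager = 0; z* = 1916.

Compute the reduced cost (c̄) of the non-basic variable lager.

At the optimum: hops uses 196 of 196 (binding); water uses 104 of 104 (binding).
From A_Bᵀ y = c: 5·y_hops + 2·y_water = 43; 6·y_hops + 4·y_water = 66.
→ y_hops = 5 and y_water = 9.
Reduced cost of lager: c₃ − yᵀa₃ = 41 − (5·2 + 9·4) = 41 − 46 = -5.

-5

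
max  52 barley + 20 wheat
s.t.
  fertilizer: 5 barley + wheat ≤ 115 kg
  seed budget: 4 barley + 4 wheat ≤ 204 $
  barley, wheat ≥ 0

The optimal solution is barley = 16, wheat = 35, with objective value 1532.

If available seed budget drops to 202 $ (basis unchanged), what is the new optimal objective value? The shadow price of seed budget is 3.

1526

Δb = -2, so new z* = 1532 + (3)·(-2) = 1532 − 6 = 1526.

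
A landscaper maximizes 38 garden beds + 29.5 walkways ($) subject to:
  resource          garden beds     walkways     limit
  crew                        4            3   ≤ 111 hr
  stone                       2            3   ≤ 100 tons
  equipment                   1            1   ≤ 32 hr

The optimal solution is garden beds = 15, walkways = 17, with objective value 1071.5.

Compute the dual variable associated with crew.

8.5

Binding: crew and equipment. Non-binding: stone (19 unused).
By complementary slackness, y = 0 for the non-binding constraint.
Dual feasibility on the basic columns requires 4·y_crew + 1·y_equipment = 38, 3·y_crew + 1·y_equipment = 29.5.
→ y_crew = 8.5 and y_equipment = 4.
Shadow price of crew = 8.5.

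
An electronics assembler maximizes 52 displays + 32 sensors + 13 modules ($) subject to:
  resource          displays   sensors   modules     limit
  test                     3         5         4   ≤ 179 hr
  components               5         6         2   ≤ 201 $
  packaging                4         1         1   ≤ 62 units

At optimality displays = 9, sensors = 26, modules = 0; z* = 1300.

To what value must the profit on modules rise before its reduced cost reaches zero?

Check each constraint at x*: test 157/179 (slack 22); components 201/201 (tight); packaging 62/62 (tight).
Since test is not tight, its dual is 0.
Dual feasibility on the basic columns requires 5·y_components + 4·y_packaging = 52, 6·y_components + 1·y_packaging = 32.
→ y_components = 4 and y_packaging = 8.
modules enters the basis when its profit ≥ yᵀa₃ = 4·2 + 8·1 = 16.

16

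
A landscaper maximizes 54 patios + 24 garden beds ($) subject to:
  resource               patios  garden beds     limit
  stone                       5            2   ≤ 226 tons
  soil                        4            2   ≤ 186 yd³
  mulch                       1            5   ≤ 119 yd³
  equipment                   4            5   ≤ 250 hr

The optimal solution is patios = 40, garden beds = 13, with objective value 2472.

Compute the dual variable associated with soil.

6

At the optimum: stone uses 226 of 226 (binding); soil uses 186 of 186 (binding); mulch uses 105 of 119 (slack = 14); equipment uses 225 of 250 (slack = 25).
Since mulch, equipment are not tight, their duals are 0.
Dual feasibility on the basic columns requires 5·y_stone + 4·y_soil = 54, 2·y_stone + 2·y_soil = 24.
→ y_stone = 6 and y_soil = 6.
Shadow price of soil = 6.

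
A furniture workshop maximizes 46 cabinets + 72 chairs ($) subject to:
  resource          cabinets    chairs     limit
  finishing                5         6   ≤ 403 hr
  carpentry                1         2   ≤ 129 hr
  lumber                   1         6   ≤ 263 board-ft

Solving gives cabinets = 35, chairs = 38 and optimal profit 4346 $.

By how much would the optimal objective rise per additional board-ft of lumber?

3.5

Binding: finishing and lumber. Non-binding: carpentry (18 unused).
By complementary slackness, y = 0 for the non-binding constraint.
From A_Bᵀ y = c: 5·y_finishing + 1·y_lumber = 46; 6·y_finishing + 6·y_lumber = 72.
Solving: y_finishing = 8.5, y_lumber = 3.5.
Shadow price of lumber = 3.5.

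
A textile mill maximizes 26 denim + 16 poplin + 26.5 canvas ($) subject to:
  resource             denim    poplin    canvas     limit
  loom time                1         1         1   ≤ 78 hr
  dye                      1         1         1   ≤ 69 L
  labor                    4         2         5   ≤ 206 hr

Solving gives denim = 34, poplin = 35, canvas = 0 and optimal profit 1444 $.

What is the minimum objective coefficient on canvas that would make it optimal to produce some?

31

Binding: dye and labor. Non-binding: loom time (9 unused).
By complementary slackness, y = 0 for the non-binding constraint.
The binding rows give the dual system: 1·y_dye + 4·y_labor = 26 and 1·y_dye + 2·y_labor = 16.
Solving: y_dye = 6, y_labor = 5.
canvas enters the basis when its profit ≥ yᵀa₃ = 6·1 + 5·5 = 31.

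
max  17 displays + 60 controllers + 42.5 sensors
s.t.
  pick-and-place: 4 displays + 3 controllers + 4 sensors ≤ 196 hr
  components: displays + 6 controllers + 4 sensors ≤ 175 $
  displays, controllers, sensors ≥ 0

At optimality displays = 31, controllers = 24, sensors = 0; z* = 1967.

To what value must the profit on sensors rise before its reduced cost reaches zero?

Check each constraint at x*: pick-and-place 196/196 (tight); components 175/175 (tight).
From A_Bᵀ y = c: 4·y_pick-and-place + 1·y_components = 17; 3·y_pick-and-place + 6·y_components = 60.
→ y_pick-and-place = 2 and y_components = 9.
sensors enters the basis when its profit ≥ yᵀa₃ = 2·4 + 9·4 = 44.

44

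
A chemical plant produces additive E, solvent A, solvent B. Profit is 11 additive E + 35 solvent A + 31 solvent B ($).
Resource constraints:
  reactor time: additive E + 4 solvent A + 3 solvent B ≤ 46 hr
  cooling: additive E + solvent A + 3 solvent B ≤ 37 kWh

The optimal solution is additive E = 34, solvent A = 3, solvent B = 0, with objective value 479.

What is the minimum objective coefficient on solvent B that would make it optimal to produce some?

At the optimum: reactor time uses 46 of 46 (binding); cooling uses 37 of 37 (binding).
The binding rows give the dual system: 1·y_reactor time + 1·y_cooling = 11 and 4·y_reactor time + 1·y_cooling = 35.
Solving: y_reactor time = 8, y_cooling = 3.
solvent B enters the basis when its profit ≥ yᵀa₃ = 8·3 + 3·3 = 33.

33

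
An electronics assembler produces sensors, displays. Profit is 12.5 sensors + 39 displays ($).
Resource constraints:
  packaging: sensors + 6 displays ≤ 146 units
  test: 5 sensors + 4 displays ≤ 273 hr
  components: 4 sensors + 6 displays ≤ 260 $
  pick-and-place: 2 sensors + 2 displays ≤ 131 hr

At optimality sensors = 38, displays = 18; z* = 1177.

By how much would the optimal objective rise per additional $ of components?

Binding: packaging and components. Non-binding: test (11 unused), pick-and-place (19 unused).
Since test, pick-and-place are not tight, their duals are 0.
From A_Bᵀ y = c: 1·y_packaging + 4·y_components = 12.5; 6·y_packaging + 6·y_components = 39.
This yields shadow prices y_packaging = 4.5, y_components = 2.
Shadow price of components = 2.

2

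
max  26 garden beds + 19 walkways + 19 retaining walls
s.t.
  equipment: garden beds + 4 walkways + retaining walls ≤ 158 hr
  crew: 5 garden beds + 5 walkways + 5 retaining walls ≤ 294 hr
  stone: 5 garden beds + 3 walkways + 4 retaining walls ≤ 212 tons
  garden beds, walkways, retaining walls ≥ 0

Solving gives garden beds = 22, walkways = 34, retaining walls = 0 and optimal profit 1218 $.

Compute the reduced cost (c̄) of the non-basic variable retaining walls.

-2

Check each constraint at x*: equipment 158/158 (tight); crew 280/294 (slack 14); stone 212/212 (tight).
Since crew is not tight, its dual is 0.
The binding rows give the dual system: 1·y_equipment + 5·y_stone = 26 and 4·y_equipment + 3·y_stone = 19.
Solving: y_equipment = 1, y_stone = 5.
Reduced cost of retaining walls: c₃ − yᵀa₃ = 19 − (1·1 + 5·4) = 19 − 21 = -2.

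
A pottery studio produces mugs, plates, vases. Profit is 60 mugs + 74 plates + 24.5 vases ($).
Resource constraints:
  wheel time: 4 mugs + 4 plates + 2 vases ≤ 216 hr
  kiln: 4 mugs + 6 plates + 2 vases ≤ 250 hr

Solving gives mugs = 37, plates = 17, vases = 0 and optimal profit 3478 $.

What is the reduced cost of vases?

Check each constraint at x*: wheel time 216/216 (tight); kiln 250/250 (tight).
The binding rows give the dual system: 4·y_wheel time + 4·y_kiln = 60 and 4·y_wheel time + 6·y_kiln = 74.
→ y_wheel time = 8 and y_kiln = 7.
Reduced cost of vases: c₃ − yᵀa₃ = 24.5 − (8·2 + 7·2) = 24.5 − 30 = -5.5.

-5.5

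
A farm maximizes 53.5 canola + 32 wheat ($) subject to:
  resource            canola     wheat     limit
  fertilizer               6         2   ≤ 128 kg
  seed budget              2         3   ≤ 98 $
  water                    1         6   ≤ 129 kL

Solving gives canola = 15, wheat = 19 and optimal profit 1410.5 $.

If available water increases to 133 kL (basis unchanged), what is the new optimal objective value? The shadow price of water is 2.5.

Δb = 4, so new z* = 1410.5 + (2.5)·(4) = 1410.5 + 10 = 1420.5.

1420.5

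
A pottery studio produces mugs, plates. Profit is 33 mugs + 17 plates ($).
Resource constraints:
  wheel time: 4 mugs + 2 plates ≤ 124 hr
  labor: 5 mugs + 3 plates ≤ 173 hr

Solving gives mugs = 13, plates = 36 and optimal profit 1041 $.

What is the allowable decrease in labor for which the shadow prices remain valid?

18

Binding constraints: wheel time, labor. The basis is B = [[4,2],[5,3]] with det 2.
Per unit decrease in labor, x* moves by d = (1, -2).
The basis stays optimal until plates reaches 0; allowable decrease = 18 hr.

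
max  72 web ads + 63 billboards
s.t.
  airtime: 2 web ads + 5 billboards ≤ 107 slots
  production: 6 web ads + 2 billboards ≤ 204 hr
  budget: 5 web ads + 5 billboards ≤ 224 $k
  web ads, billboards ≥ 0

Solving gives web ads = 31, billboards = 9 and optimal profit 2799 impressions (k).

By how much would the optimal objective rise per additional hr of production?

9

At the optimum: airtime uses 107 of 107 (binding); production uses 204 of 204 (binding); budget uses 200 of 224 (slack = 24).
By complementary slackness, y = 0 for the non-binding constraint.
Dual feasibility on the basic columns requires 2·y_airtime + 6·y_production = 72, 5·y_airtime + 2·y_production = 63.
→ y_airtime = 9 and y_production = 9.
Shadow price of production = 9.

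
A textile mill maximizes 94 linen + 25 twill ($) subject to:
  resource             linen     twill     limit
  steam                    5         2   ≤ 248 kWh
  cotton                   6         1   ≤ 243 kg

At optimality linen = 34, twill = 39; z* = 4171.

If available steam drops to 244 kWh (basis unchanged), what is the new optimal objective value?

4139

At the optimum: steam uses 248 of 248 (binding); cotton uses 243 of 243 (binding).
From A_Bᵀ y = c: 5·y_steam + 6·y_cotton = 94; 2·y_steam + 1·y_cotton = 25.
→ y_steam = 8 and y_cotton = 9.
Δz = y_steam·Δb = 8 × (-4) = -32, so new z* = 4171 − 32 = 4139.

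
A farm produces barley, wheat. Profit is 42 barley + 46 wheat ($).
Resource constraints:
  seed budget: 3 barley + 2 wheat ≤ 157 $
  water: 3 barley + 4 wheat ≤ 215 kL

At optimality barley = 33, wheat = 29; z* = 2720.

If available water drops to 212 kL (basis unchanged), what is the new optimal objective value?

2693

Check each constraint at x*: seed budget 157/157 (tight); water 215/215 (tight).
From A_Bᵀ y = c: 3·y_seed budget + 3·y_water = 42; 2·y_seed budget + 4·y_water = 46.
→ y_seed budget = 5 and y_water = 9.
Δz = y_water·Δb = 9 × (-3) = -27, so new z* = 2720 − 27 = 2693.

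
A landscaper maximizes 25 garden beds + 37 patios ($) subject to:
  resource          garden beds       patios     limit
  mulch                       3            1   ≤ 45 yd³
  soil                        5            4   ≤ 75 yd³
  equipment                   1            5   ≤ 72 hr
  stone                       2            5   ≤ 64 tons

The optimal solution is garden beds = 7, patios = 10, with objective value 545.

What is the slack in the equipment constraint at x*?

15

equipment used = 1·7 + 5·10 = 57; slack = 72 − 57 = 15.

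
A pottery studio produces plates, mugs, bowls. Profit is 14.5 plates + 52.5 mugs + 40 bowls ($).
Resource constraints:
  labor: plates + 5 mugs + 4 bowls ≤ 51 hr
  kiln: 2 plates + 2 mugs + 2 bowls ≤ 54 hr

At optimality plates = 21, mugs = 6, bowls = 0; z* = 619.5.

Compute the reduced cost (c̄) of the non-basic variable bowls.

-3

Both labor and kiln are binding at x*.
From A_Bᵀ y = c: 1·y_labor + 2·y_kiln = 14.5; 5·y_labor + 2·y_kiln = 52.5.
This yields shadow prices y_labor = 9.5, y_kiln = 2.5.
Reduced cost of bowls: c₃ − yᵀa₃ = 40 − (9.5·4 + 2.5·2) = 40 − 43 = -3.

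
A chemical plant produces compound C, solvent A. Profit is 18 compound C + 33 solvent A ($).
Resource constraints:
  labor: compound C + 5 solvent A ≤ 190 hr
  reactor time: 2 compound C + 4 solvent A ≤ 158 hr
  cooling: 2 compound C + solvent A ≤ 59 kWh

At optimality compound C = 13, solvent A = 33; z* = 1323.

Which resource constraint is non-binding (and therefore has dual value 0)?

labor

labor: 178/190 (slack 12)
reactor time: 158/158 (binding)
cooling: 59/59 (binding)
By complementary slackness, a constraint with positive slack has shadow price 0 → labor.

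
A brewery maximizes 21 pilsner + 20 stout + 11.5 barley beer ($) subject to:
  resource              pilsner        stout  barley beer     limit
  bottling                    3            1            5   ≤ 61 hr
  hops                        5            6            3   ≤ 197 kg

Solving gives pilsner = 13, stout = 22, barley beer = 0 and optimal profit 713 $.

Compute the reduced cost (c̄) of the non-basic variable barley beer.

-7.5

At the optimum: bottling uses 61 of 61 (binding); hops uses 197 of 197 (binding).
The binding rows give the dual system: 3·y_bottling + 5·y_hops = 21 and 1·y_bottling + 6·y_hops = 20.
This yields shadow prices y_bottling = 2, y_hops = 3.
Reduced cost of barley beer: c₃ − yᵀa₃ = 11.5 − (2·5 + 3·3) = 11.5 − 19 = -7.5.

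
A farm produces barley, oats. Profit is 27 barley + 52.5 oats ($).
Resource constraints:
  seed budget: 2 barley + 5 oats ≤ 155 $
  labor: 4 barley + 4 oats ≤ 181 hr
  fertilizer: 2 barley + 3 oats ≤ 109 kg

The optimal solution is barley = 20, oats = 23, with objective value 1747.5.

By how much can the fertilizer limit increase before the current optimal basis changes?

3

Binding constraints: seed budget, fertilizer. The basis is B = [[2,5],[2,3]] with det -4.
Per unit increase in fertilizer, x* moves by d = (1.25, -0.5).
The basis stays optimal until labor becomes binding; allowable increase = 3 kg.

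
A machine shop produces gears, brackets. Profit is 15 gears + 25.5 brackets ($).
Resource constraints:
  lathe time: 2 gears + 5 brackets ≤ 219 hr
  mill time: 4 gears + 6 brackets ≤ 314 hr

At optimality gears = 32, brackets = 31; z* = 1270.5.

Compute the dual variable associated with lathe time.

1.5

At the optimum: lathe time uses 219 of 219 (binding); mill time uses 314 of 314 (binding).
From A_Bᵀ y = c: 2·y_lathe time + 4·y_mill time = 15; 5·y_lathe time + 6·y_mill time = 25.5.
This yields shadow prices y_lathe time = 1.5, y_mill time = 3.
Shadow price of lathe time = 1.5.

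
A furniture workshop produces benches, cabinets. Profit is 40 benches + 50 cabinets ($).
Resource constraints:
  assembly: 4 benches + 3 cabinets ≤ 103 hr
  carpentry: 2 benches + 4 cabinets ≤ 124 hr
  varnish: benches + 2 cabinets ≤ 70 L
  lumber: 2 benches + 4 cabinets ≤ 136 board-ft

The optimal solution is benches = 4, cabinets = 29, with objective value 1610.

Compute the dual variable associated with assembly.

6

Check each constraint at x*: assembly 103/103 (tight); carpentry 124/124 (tight); varnish 62/70 (slack 8); lumber 124/136 (slack 12).
By complementary slackness, y = 0 for the non-binding constraints.
From A_Bᵀ y = c: 4·y_assembly + 2·y_carpentry = 40; 3·y_assembly + 4·y_carpentry = 50.
Solving: y_assembly = 6, y_carpentry = 8.
Shadow price of assembly = 6.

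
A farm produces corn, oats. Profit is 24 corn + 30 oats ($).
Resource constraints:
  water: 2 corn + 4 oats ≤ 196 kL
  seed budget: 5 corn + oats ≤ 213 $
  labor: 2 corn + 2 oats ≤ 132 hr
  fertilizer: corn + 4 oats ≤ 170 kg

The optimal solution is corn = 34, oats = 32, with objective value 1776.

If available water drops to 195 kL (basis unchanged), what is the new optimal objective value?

Binding: water and labor. Non-binding: seed budget (11 unused), fertilizer (8 unused).
By complementary slackness, y = 0 for the non-binding constraints.
The binding rows give the dual system: 2·y_water + 2·y_labor = 24 and 4·y_water + 2·y_labor = 30.
Solving: y_water = 3, y_labor = 9.
Δz = y_water·Δb = 3 × (-1) = -3, so new z* = 1776 − 3 = 1773.

1773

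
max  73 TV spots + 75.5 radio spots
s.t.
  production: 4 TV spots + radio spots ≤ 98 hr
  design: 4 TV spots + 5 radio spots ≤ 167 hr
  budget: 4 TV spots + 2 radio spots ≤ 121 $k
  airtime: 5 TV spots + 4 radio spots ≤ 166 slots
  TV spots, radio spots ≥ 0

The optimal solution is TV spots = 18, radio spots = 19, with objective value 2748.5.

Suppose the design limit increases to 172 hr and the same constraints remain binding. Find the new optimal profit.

2796

Check each constraint at x*: production 91/98 (slack 7); design 167/167 (tight); budget 110/121 (slack 11); airtime 166/166 (tight).
By complementary slackness, y = 0 for the non-binding constraints.
From A_Bᵀ y = c: 4·y_design + 5·y_airtime = 73; 5·y_design + 4·y_airtime = 75.5.
This yields shadow prices y_design = 9.5, y_airtime = 7.
Δz = y_design·Δb = 9.5 × (5) = 47.5, so new z* = 2748.5 + 47.5 = 2796.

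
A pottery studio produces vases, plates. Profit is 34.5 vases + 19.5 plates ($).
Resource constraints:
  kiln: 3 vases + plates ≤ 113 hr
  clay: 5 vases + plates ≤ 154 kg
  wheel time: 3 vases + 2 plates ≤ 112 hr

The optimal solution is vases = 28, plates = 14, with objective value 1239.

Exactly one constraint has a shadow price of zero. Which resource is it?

kiln

kiln: 98/113 (slack 15)
clay: 154/154 (binding)
wheel time: 112/112 (binding)
By complementary slackness, a constraint with positive slack has shadow price 0 → kiln.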